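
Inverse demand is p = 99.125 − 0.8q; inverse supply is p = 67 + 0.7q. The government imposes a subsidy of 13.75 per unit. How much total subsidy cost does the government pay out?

Competitive equilibrium: 99.125 − 0.8q = 67 + 0.7q → q* = 21.4167, p* = 81.9917.
The subsidy lowers effective supply by 13.75: p = 53.25 + 0.7q.
New quantity: 99.125 − 0.8q = 53.25 + 0.7q → q' = 30.5833.
Total subsidy cost = 13.75 × 30.5833 = 420.52.

420.52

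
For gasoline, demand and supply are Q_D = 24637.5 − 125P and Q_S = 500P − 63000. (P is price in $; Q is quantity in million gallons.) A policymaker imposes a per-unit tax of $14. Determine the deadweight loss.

In inverse form: demand P = 197.1 − 0.008Q, supply P = 126 + 0.002Q.
Competitive equilibrium: 197.1 − 0.008Q = 126 + 0.002Q → Q* = 7110, P* = 140.22.
With the tax, the buyer price exceeds the seller price by 14: (197.1 − 0.008Q) − (126 + 0.002Q) = 14 → Q' = 5710.
ΔQ = 7110 − 5710 = 1400; the wedge equals the tax, 14.
The triangle = ½ × 1400 × 14 = $9800 million.

$9800 million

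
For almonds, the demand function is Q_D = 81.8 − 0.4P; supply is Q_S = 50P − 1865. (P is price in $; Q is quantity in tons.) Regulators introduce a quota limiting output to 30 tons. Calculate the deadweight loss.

In inverse form: demand P = 204.5 − 2.5Q, supply P = 37.3 + 0.02Q.
Competitive equilibrium: 204.5 − 2.5Q = 37.3 + 0.02Q → Q* = 66.3492, P* = 38.627.
At Q = 30: demand price = 204.5 − 2.5·30 = 129.5; supply price = 37.3 + 0.02·30 = 37.9.
ΔQ = 66.3492 − 30 = 36.3492; wedge = 129.5 − 37.9 = 91.6.
DWL = ½ × 36.3492 × 91.6 = $1664.79.

$1664.79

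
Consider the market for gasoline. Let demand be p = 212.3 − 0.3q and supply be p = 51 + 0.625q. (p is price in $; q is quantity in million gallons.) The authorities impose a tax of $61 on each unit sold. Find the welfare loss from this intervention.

Competitive equilibrium: 212.3 − 0.3q = 51 + 0.625q → q* = 174.3784, p* = 159.9865.
With the tax, the buyer price exceeds the seller price by 61: (212.3 − 0.3q) − (51 + 0.625q) = 61 → q' = 108.4324.
Δq = 174.3784 − 108.4324 = 65.946; the wedge equals the tax, 61.
Welfare loss = ½ × 65.946 × 61 = $2011.35 million.

$2011.35 million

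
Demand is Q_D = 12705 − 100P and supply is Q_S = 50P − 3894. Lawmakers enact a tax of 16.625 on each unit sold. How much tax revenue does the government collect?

In inverse form: demand P = 127.05 − 0.01Q, supply P = 77.88 + 0.02Q.
Competitive equilibrium: 127.05 − 0.01Q = 77.88 + 0.02Q → Q* = 1639, P* = 110.66.
With the tax, the buyer price exceeds the seller price by 16.625: (127.05 − 0.01Q) − (77.88 + 0.02Q) = 16.625 → Q' = 1084.8333.
Tax revenue = 16.625 × 1084.8333 = 18035.35.

18035.35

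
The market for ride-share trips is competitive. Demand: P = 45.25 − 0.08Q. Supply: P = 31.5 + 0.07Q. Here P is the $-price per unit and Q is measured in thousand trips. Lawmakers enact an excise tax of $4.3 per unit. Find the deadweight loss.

Competitive equilibrium: 45.25 − 0.08Q = 31.5 + 0.07Q → Q* = 91.6667, P* = 37.9167.
With the tax, the buyer price exceeds the seller price by 4.3: (45.25 − 0.08Q) − (31.5 + 0.07Q) = 4.3 → Q' = 63.
ΔQ = 91.6667 − 63 = 28.6667; the wedge equals the tax, 4.3.
The triangle = ½ × 28.6667 × 4.3 = $61.63 thousand.

$61.63 thousand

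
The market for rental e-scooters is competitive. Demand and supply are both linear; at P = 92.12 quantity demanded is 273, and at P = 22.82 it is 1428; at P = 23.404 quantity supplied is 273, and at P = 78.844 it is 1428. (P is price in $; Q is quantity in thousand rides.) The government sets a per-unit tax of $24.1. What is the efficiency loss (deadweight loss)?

Demand slope = (22.82 − 92.12)/(1428 − 273) = −0.06, so P = 108.5 − 0.06Q.
Supply slope = (78.844 − 23.404)/(1428 − 273) = 0.048, so P = 10.3 + 0.048Q.
Competitive equilibrium: 108.5 − 0.06Q = 10.3 + 0.048Q → Q* = 909.2593, P* = 53.9444.
With the tax, the buyer price exceeds the seller price by 24.1: (108.5 − 0.06Q) − (10.3 + 0.048Q) = 24.1 → Q' = 686.1111.
ΔQ = 909.2593 − 686.1111 = 223.1482; the wedge equals the tax, 24.1.
Deadweight loss = ½ × 223.1482 × 24.1 = $2688.94 thousand.

$2688.94 thousand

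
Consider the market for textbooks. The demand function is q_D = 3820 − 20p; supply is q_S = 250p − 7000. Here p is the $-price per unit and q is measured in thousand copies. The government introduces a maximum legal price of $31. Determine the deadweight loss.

In inverse form: demand p = 191 − 0.05q, supply p = 28 + 0.004q.
Competitive equilibrium: 191 − 0.05q = 28 + 0.004q → q* = 3018.5185, p* = 40.0741.
At the ceiling p = 31, quantity supplied = (31 − 28)/0.004 = 750.
Willingness to pay at q' = 750: 191 − 0.05·750 = 153.5.
Δq = 3018.5185 − 750 = 2268.5185; wedge = 153.5 − 31 = 122.5.
Welfare loss = ½ × 2268.5185 × 122.5 = $138946.76 thousand.

$138946.76 thousand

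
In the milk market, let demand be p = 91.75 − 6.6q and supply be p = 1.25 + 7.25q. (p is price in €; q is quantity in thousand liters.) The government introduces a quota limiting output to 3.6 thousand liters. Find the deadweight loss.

€59.62 thousand

Competitive equilibrium: 91.75 − 6.6q = 1.25 + 7.25q → q* = 6.5343, p* = 48.6236.
At q = 3.6: demand price = 91.75 − 6.6·3.6 = 67.99; supply price = 1.25 + 7.25·3.6 = 27.35.
Δq = 6.5343 − 3.6 = 2.9343; wedge = 67.99 − 27.35 = 40.64.
Welfare loss = ½ × 2.9343 × 40.64 = €59.62 thousand.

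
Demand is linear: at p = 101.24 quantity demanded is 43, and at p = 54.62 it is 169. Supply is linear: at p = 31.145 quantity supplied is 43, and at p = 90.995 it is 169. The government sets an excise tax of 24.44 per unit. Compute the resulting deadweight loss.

Demand slope = (54.62 − 101.24)/(169 − 43) = −0.37, so p = 117.15 − 0.37q.
Supply slope = (90.995 − 31.145)/(169 − 43) = 0.475, so p = 10.72 + 0.475q.
Competitive equilibrium: 117.15 − 0.37q = 10.72 + 0.475q → q* = 125.9527, p* = 70.5475.
With the tax, the buyer price exceeds the seller price by 24.44: (117.15 − 0.37q) − (10.72 + 0.475q) = 24.44 → q' = 97.0296.
Δq = 125.9527 − 97.0296 = 28.9231; the wedge equals the tax, 24.44.
The triangle = ½ × 28.9231 × 24.44 = 353.44.

353.44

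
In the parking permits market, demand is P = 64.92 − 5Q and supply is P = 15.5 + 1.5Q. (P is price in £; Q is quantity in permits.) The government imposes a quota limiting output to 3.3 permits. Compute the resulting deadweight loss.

£60.18

Competitive equilibrium: 64.92 − 5Q = 15.5 + 1.5Q → Q* = 7.6031, P* = 26.9046.
At Q = 3.3: demand price = 64.92 − 5·3.3 = 48.42; supply price = 15.5 + 1.5·3.3 = 20.45.
ΔQ = 7.6031 − 3.3 = 4.3031; wedge = 48.42 − 20.45 = 27.97.
Welfare loss = ½ × 4.3031 × 27.97 = £60.18.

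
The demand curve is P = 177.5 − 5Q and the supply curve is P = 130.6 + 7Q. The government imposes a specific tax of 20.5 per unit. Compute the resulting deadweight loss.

Competitive equilibrium: 177.5 − 5Q = 130.6 + 7Q → Q* = 3.9083, P* = 157.9583.
With the tax, the buyer price exceeds the seller price by 20.5: (177.5 − 5Q) − (130.6 + 7Q) = 20.5 → Q' = 2.2.
ΔQ = 3.9083 − 2.2 = 1.7083; the wedge equals the tax, 20.5.
Welfare loss = ½ × 1.7083 × 20.5 = 17.51.

17.51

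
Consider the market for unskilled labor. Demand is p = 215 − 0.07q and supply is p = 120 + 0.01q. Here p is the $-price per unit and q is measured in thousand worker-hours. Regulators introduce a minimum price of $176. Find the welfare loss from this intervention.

$15894.01 thousand

Competitive equilibrium: 215 − 0.07q = 120 + 0.01q → q* = 1187.5, p* = 131.875.
At the floor p = 176, quantity demanded = (215 − 176)/0.07 = 557.1429.
Sellers' marginal cost at q' = 557.1429: 120 + 0.01·557.1429 = 125.5714.
Δq = 1187.5 − 557.1429 = 630.3571; wedge = 176 − 125.5714 = 50.4286.
Deadweight loss = ½ × 630.3571 × 50.4286 = $15894.01 thousand.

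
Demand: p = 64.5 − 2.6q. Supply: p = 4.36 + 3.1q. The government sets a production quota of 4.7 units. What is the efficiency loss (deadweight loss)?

97.56

Competitive equilibrium: 64.5 − 2.6q = 4.36 + 3.1q → q* = 10.5509, p* = 37.0677.
At q = 4.7: demand price = 64.5 − 2.6·4.7 = 52.28; supply price = 4.36 + 3.1·4.7 = 18.93.
Δq = 10.5509 − 4.7 = 5.8509; wedge = 52.28 − 18.93 = 33.35.
Welfare loss = ½ × 5.8509 × 33.35 = 97.56.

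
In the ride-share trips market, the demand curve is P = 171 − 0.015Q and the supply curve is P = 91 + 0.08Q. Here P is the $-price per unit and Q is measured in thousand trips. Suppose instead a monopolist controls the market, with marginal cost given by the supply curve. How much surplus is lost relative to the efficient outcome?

Competitive equilibrium: 171 − 0.015Q = 91 + 0.08Q → Q* = 842.1053, P* = 158.3684.
Marginal revenue: MR = 171 − 0.03Q. Set MR = MC: 171 − 0.03Q = 91 + 0.08Q → Q_m = 727.2727.
Price P_m = 171 − 0.015·727.2727 = 160.0909; MC(Q_m) = 91 + 0.08·727.2727 = 149.1818.
Competitive Q* = 842.1053, so ΔQ = 114.8326; wedge = 160.0909 − 149.1818 = 10.9091.
The triangle = ½ × 114.8326 × 10.9091 = $626.36 thousand.

$626.36 thousand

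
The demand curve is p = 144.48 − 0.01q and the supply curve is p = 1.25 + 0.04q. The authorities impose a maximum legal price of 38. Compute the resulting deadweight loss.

Competitive equilibrium: 144.48 − 0.01q = 1.25 + 0.04q → q* = 2864.6, p* = 115.834.
At the ceiling p = 38, quantity supplied = (38 − 1.25)/0.04 = 918.75.
Willingness to pay at q' = 918.75: 144.48 − 0.01·918.75 = 135.2925.
Δq = 2864.6 − 918.75 = 1945.85; wedge = 135.2925 − 38 = 97.2925.
Welfare loss = ½ × 1945.85 × 97.2925 = 94658.31.

94658.31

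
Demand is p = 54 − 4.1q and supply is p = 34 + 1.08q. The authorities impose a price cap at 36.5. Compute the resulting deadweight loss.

Competitive equilibrium: 54 − 4.1q = 34 + 1.08q → q* = 3.861, p* = 38.1699.
At the ceiling p = 36.5, quantity supplied = (36.5 − 34)/1.08 = 2.3148.
Willingness to pay at q' = 2.3148: 54 − 4.1·2.3148 = 44.5093.
Δq = 3.861 − 2.3148 = 1.5462; wedge = 44.5093 − 36.5 = 8.0093.
DWL = ½ × 1.5462 × 8.0093 = 6.19.

6.19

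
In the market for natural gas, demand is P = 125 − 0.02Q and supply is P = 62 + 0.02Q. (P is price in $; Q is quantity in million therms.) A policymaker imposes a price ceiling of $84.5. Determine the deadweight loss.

$4050 million

Competitive equilibrium: 125 − 0.02Q = 62 + 0.02Q → Q* = 1575, P* = 93.5.
At the ceiling P = 84.5, quantity supplied = (84.5 − 62)/0.02 = 1125.
Willingness to pay at Q' = 1125: 125 − 0.02·1125 = 102.5.
ΔQ = 1575 − 1125 = 450; wedge = 102.5 − 84.5 = 18.
Welfare loss = ½ × 450 × 18 = $4050 million.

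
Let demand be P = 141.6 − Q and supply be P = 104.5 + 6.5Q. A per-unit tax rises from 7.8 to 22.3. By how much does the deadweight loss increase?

29.10

Competitive equilibrium: 141.6 − Q = 104.5 + 6.5Q → Q* = 4.9467, P* = 136.6533.
For a per-unit tax t: ΔQ = t/7.5, so DWL = ½·t·(t/7.5) = t²/15.
At t = 7.8: DWL = 4.056. At t = 22.3: DWL = 33.153.
Increase = 33.153 − 4.056 = 29.10.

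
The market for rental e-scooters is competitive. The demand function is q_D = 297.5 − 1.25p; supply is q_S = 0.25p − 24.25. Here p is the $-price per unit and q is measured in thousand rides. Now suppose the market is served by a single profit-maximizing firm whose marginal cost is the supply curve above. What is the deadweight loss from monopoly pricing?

In inverse form: demand p = 238 − 0.8q, supply p = 97 + 4q.
Competitive equilibrium: 238 − 0.8q = 97 + 4q → q* = 29.375, p* = 214.5.
Marginal revenue: MR = 238 − 1.6q. Set MR = MC: 238 − 1.6q = 97 + 4q → q_m = 25.1786.
Price p_m = 238 − 0.8·25.1786 = 217.8571; MC(q_m) = 97 + 4·25.1786 = 197.7144.
Competitive q* = 29.375, so Δq = 4.1964; wedge = 217.8571 − 197.7144 = 20.1427.
Welfare loss = ½ × 4.1964 × 20.1427 = $42.26 thousand.

$42.26 thousand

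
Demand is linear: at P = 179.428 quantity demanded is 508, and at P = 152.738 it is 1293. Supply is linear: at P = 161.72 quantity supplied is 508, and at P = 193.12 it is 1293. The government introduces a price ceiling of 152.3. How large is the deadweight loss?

Demand slope = (152.738 − 179.428)/(1293 − 508) = −0.034, so P = 196.7 − 0.034Q.
Supply slope = (193.12 − 161.72)/(1293 − 508) = 0.04, so P = 141.4 + 0.04Q.
Competitive equilibrium: 196.7 − 0.034Q = 141.4 + 0.04Q → Q* = 747.2973, P* = 171.2919.
At the ceiling P = 152.3, quantity supplied = (152.3 − 141.4)/0.04 = 272.5.
Willingness to pay at Q' = 272.5: 196.7 − 0.034·272.5 = 187.435.
ΔQ = 747.2973 − 272.5 = 474.7973; wedge = 187.435 − 152.3 = 35.135.
Deadweight loss = ½ × 474.7973 × 35.135 = 8341.

8341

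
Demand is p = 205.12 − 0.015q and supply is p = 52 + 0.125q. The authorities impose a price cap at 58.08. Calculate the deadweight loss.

Competitive equilibrium: 205.12 − 0.015q = 52 + 0.125q → q* = 1093.7143, p* = 188.7143.
At the ceiling p = 58.08, quantity supplied = (58.08 − 52)/0.125 = 48.64.
Willingness to pay at q' = 48.64: 205.12 − 0.015·48.64 = 204.3904.
Δq = 1093.7143 − 48.64 = 1045.0743; wedge = 204.3904 − 58.08 = 146.3104.
DWL = ½ × 1045.0743 × 146.3104 = 76452.62.

76452.62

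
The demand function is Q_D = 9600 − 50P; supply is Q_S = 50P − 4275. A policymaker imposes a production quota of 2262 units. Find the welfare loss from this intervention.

In inverse form: demand P = 192 − 0.02Q, supply P = 85.5 + 0.02Q.
Competitive equilibrium: 192 − 0.02Q = 85.5 + 0.02Q → Q* = 2662.5, P* = 138.75.
At Q = 2262: demand price = 192 − 0.02·2262 = 146.76; supply price = 85.5 + 0.02·2262 = 130.74.
ΔQ = 2662.5 − 2262 = 400.5; wedge = 146.76 − 130.74 = 16.02.
Welfare loss = ½ × 400.5 × 16.02 = 3208.005.

3208.005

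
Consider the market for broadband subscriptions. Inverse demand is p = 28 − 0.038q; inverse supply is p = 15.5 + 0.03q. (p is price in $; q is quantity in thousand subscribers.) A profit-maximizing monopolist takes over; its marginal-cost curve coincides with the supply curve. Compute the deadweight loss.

$147.65 thousand

Competitive equilibrium: 28 − 0.038q = 15.5 + 0.03q → q* = 183.8235, p* = 21.0147.
Marginal revenue: MR = 28 − 0.076q. Set MR = MC: 28 − 0.076q = 15.5 + 0.03q → q_m = 117.9245.
Price p_m = 28 − 0.038·117.9245 = 23.5189; MC(q_m) = 15.5 + 0.03·117.9245 = 19.0377.
Competitive q* = 183.8235, so Δq = 65.899; wedge = 23.5189 − 19.0377 = 4.4812.
Deadweight loss = ½ × 65.899 × 4.4812 = $147.65 thousand.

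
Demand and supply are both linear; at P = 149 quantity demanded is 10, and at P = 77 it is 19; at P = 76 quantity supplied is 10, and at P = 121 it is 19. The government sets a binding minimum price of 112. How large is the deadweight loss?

6.38

Demand slope = (77 − 149)/(19 − 10) = −8, so P = 229 − 8Q.
Supply slope = (121 − 76)/(19 − 10) = 5, so P = 26 + 5Q.
Competitive equilibrium: 229 − 8Q = 26 + 5Q → Q* = 15.6154, P* = 104.0769.
At the floor P = 112, quantity demanded = (229 − 112)/8 = 14.625.
Sellers' marginal cost at Q' = 14.625: 26 + 5·14.625 = 99.125.
ΔQ = 15.6154 − 14.625 = 0.9904; wedge = 112 − 99.125 = 12.875.
Welfare loss = ½ × 0.9904 × 12.875 = 6.38.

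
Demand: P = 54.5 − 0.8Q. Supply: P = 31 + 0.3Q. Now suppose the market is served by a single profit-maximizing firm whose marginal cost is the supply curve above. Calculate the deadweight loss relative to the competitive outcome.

44.50

Competitive equilibrium: 54.5 − 0.8Q = 31 + 0.3Q → Q* = 21.3636, P* = 37.4091.
Marginal revenue: MR = 54.5 − 1.6Q. Set MR = MC: 54.5 − 1.6Q = 31 + 0.3Q → Q_m = 12.3684.
Price P_m = 54.5 − 0.8·12.3684 = 44.6053; MC(Q_m) = 31 + 0.3·12.3684 = 34.7105.
Competitive Q* = 21.3636, so ΔQ = 8.9952; wedge = 44.6053 − 34.7105 = 9.8948.
Deadweight loss = ½ × 8.9952 × 9.8948 = 44.50.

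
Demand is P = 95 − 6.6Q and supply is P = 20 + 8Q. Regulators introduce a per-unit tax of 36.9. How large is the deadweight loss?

46.63

Competitive equilibrium: 95 − 6.6Q = 20 + 8Q → Q* = 5.137, P* = 61.0959.
With the tax, the buyer price exceeds the seller price by 36.9: (95 − 6.6Q) − (20 + 8Q) = 36.9 → Q' = 2.6096.
ΔQ = 5.137 − 2.6096 = 2.5274; the wedge equals the tax, 36.9.
Deadweight loss = ½ × 2.5274 × 36.9 = 46.63.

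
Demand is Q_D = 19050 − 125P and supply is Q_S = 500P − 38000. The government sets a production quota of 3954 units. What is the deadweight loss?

67932.98

In inverse form: demand P = 152.4 − 0.008Q, supply P = 76 + 0.002Q.
Competitive equilibrium: 152.4 − 0.008Q = 76 + 0.002Q → Q* = 7640, P* = 91.28.
At Q = 3954: demand price = 152.4 − 0.008·3954 = 120.768; supply price = 76 + 0.002·3954 = 83.908.
ΔQ = 7640 − 3954 = 3686; wedge = 120.768 − 83.908 = 36.86.
DWL = ½ × 3686 × 36.86 = 67932.98.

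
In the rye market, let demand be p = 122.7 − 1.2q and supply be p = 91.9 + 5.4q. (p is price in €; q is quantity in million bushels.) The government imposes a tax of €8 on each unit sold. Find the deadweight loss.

€4.85 million

Competitive equilibrium: 122.7 − 1.2q = 91.9 + 5.4q → q* = 4.6667, p* = 117.1.
With the tax, the buyer price exceeds the seller price by 8: (122.7 − 1.2q) − (91.9 + 5.4q) = 8 → q' = 3.4545.
Δq = 4.6667 − 3.4545 = 1.2122; the wedge equals the tax, 8.
Welfare loss = ½ × 1.2122 × 8 = €4.85 million.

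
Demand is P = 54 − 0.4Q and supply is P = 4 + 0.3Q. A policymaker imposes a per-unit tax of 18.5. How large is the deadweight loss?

244.46

Competitive equilibrium: 54 − 0.4Q = 4 + 0.3Q → Q* = 71.4286, P* = 25.4286.
With the tax, the buyer price exceeds the seller price by 18.5: (54 − 0.4Q) − (4 + 0.3Q) = 18.5 → Q' = 45.
ΔQ = 71.4286 − 45 = 26.4286; the wedge equals the tax, 18.5.
Welfare loss = ½ × 26.4286 × 18.5 = 244.46.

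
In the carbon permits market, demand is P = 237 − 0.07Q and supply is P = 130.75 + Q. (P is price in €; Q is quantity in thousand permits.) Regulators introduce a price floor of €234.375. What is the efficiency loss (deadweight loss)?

Competitive equilibrium: 237 − 0.07Q = 130.75 + Q → Q* = 99.2991, P* = 230.0491.
At the floor P = 234.375, quantity demanded = (237 − 234.375)/0.07 = 37.5.
Sellers' marginal cost at Q' = 37.5: 130.75 + 1·37.5 = 168.25.
ΔQ = 99.2991 − 37.5 = 61.7991; wedge = 234.375 − 168.25 = 66.125.
The triangle = ½ × 61.7991 × 66.125 = €2043.23 thousand.

€2043.23 thousand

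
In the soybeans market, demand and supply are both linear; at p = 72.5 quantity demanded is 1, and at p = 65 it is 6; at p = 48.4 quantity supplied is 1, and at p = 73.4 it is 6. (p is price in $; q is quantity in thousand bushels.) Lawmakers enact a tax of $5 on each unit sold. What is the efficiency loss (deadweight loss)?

$1.92 thousand

Demand slope = (65 − 72.5)/(6 − 1) = −1.5, so p = 74 − 1.5q.
Supply slope = (73.4 − 48.4)/(6 − 1) = 5, so p = 43.4 + 5q.
Competitive equilibrium: 74 − 1.5q = 43.4 + 5q → q* = 4.7077, p* = 66.9385.
With the tax, the buyer price exceeds the seller price by 5: (74 − 1.5q) − (43.4 + 5q) = 5 → q' = 3.9385.
Δq = 4.7077 − 3.9385 = 0.7692; the wedge equals the tax, 5.
DWL = ½ × 0.7692 × 5 = $1.92 thousand.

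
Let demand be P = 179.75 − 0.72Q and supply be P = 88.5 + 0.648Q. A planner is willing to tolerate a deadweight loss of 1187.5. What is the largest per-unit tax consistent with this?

57

Competitive equilibrium: 179.75 − 0.72Q = 88.5 + 0.648Q → Q* = 66.7032, P* = 131.7237.
A tax t gives ΔQ = t/1.368 and wedge t, so DWL = t²/2.736.
t²/2.736 = 1187.5 → t² = 3249 → t = 57.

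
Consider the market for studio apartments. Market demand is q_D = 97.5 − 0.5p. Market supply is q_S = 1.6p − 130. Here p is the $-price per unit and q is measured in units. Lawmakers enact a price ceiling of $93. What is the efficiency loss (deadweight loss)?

In inverse form: demand p = 195 − 2q, supply p = 81.25 + 0.625q.
Competitive equilibrium: 195 − 2q = 81.25 + 0.625q → q* = 43.3333, p* = 108.3333.
At the ceiling p = 93, quantity supplied = (93 − 81.25)/0.625 = 18.8.
Willingness to pay at q' = 18.8: 195 − 2·18.8 = 157.4.
Δq = 43.3333 − 18.8 = 24.5333; wedge = 157.4 − 93 = 64.4.
DWL = ½ × 24.5333 × 64.4 = $789.97.

$789.97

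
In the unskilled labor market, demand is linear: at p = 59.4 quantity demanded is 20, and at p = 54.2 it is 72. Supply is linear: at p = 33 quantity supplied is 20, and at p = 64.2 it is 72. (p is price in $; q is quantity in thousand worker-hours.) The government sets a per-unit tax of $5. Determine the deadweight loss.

$17.86 thousand

Demand slope = (54.2 − 59.4)/(72 − 20) = −0.1, so p = 61.4 − 0.1q.
Supply slope = (64.2 − 33)/(72 − 20) = 0.6, so p = 21 + 0.6q.
Competitive equilibrium: 61.4 − 0.1q = 21 + 0.6q → q* = 57.7143, p* = 55.6286.
With the tax, the buyer price exceeds the seller price by 5: (61.4 − 0.1q) − (21 + 0.6q) = 5 → q' = 50.5714.
Δq = 57.7143 − 50.5714 = 7.1429; the wedge equals the tax, 5.
Deadweight loss = ½ × 7.1429 × 5 = $17.86 thousand.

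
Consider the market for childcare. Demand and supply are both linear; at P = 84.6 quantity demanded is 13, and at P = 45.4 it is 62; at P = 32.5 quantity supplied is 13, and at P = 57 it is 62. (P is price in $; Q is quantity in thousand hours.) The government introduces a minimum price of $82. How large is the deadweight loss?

$881.54 thousand

Demand slope = (45.4 − 84.6)/(62 − 13) = −0.8, so P = 95 − 0.8Q.
Supply slope = (57 − 32.5)/(62 − 13) = 0.5, so P = 26 + 0.5Q.
Competitive equilibrium: 95 − 0.8Q = 26 + 0.5Q → Q* = 53.0769, P* = 52.5385.
At the floor P = 82, quantity demanded = (95 − 82)/0.8 = 16.25.
Sellers' marginal cost at Q' = 16.25: 26 + 0.5·16.25 = 34.125.
ΔQ = 53.0769 − 16.25 = 36.8269; wedge = 82 − 34.125 = 47.875.
Welfare loss = ½ × 36.8269 × 47.875 = $881.54 thousand.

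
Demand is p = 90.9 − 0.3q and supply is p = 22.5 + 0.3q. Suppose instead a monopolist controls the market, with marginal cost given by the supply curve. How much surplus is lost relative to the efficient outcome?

433.20

Competitive equilibrium: 90.9 − 0.3q = 22.5 + 0.3q → q* = 114, p* = 56.7.
Marginal revenue: MR = 90.9 − 0.6q. Set MR = MC: 90.9 − 0.6q = 22.5 + 0.3q → q_m = 76.
Price p_m = 90.9 − 0.3·76 = 68.1; MC(q_m) = 22.5 + 0.3·76 = 45.3.
Competitive q* = 114, so Δq = 38; wedge = 68.1 − 45.3 = 22.8.
DWL = ½ × 38 × 22.8 = 433.20.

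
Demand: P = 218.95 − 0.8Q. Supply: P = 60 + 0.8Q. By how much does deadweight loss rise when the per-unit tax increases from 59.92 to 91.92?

Competitive equilibrium: 218.95 − 0.8Q = 60 + 0.8Q → Q* = 99.3438, P* = 139.475.
For a per-unit tax t: ΔQ = t/1.6, so DWL = ½·t·(t/1.6) = t²/3.2.
At t = 59.92: DWL = 1122.002. At t = 91.92: DWL = 2640.402.
Increase = 2640.402 − 1122.002 = 1518.40.

1518.40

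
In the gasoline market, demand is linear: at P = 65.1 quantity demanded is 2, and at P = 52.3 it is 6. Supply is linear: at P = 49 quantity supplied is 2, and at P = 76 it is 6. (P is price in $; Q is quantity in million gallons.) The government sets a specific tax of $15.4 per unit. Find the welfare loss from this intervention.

Demand slope = (52.3 − 65.1)/(6 − 2) = −3.2, so P = 71.5 − 3.2Q.
Supply slope = (76 − 49)/(6 − 2) = 6.75, so P = 35.5 + 6.75Q.
Competitive equilibrium: 71.5 − 3.2Q = 35.5 + 6.75Q → Q* = 3.6181, P* = 59.9221.
With the tax, the buyer price exceeds the seller price by 15.4: (71.5 − 3.2Q) − (35.5 + 6.75Q) = 15.4 → Q' = 2.0704.
ΔQ = 3.6181 − 2.0704 = 1.5477; the wedge equals the tax, 15.4.
The triangle = ½ × 1.5477 × 15.4 = $11.92 million.

$11.92 million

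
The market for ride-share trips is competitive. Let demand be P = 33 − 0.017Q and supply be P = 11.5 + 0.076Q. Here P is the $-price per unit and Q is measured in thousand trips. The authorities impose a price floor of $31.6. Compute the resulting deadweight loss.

$1029.99 thousand

Competitive equilibrium: 33 − 0.017Q = 11.5 + 0.076Q → Q* = 231.1828, P* = 29.0699.
At the floor P = 31.6, quantity demanded = (33 − 31.6)/0.017 = 82.3529.
Sellers' marginal cost at Q' = 82.3529: 11.5 + 0.076·82.3529 = 17.7588.
ΔQ = 231.1828 − 82.3529 = 148.8299; wedge = 31.6 − 17.7588 = 13.8412.
DWL = ½ × 148.8299 × 13.8412 = $1029.99 thousand.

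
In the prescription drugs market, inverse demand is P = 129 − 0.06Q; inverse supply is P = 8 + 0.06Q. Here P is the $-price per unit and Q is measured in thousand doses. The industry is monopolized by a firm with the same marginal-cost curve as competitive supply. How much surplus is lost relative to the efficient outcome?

$6778.24 thousand

Competitive equilibrium: 129 − 0.06Q = 8 + 0.06Q → Q* = 1008.33333, P* = 68.5.
Marginal revenue: MR = 129 − 0.12Q. Set MR = MC: 129 − 0.12Q = 8 + 0.06Q → Q_m = 672.22222.
Price P_m = 129 − 0.06·672.22222 = 88.66667; MC(Q_m) = 8 + 0.06·672.22222 = 48.33333.
Competitive Q* = 1008.33333, so ΔQ = 336.11111; wedge = 88.66667 − 48.33333 = 40.33334.
The triangle = ½ × 336.11111 × 40.33334 = $6778.24 thousand.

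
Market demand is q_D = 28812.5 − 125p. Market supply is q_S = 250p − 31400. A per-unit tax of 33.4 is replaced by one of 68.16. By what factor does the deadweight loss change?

In inverse form: demand p = 230.5 − 0.008q, supply p = 125.6 + 0.004q.
Competitive equilibrium: 230.5 − 0.008q = 125.6 + 0.004q → q* = 8741.6667, p* = 160.5667.
For a per-unit tax t: Δq = t/0.012, so DWL = ½·t·(t/0.012) = t²/0.024.
At t = 33.4: DWL = 46481.667. At t = 68.16: DWL = 193574.4.
Ratio = (68.16/33.4)² = 4.165.

4.165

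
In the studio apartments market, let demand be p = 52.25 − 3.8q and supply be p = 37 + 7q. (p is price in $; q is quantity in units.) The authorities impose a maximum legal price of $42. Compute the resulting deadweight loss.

$2.63

Competitive equilibrium: 52.25 − 3.8q = 37 + 7q → q* = 1.412, p* = 46.8843.
At the ceiling p = 42, quantity supplied = (42 − 37)/7 = 0.7143.
Willingness to pay at q' = 0.7143: 52.25 − 3.8·0.7143 = 49.5357.
Δq = 1.412 − 0.7143 = 0.6977; wedge = 49.5357 − 42 = 7.5357.
DWL = ½ × 0.6977 × 7.5357 = $2.63.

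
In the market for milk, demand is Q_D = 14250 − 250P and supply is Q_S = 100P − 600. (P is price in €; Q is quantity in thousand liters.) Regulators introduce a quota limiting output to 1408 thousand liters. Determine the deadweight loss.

In inverse form: demand P = 57 − 0.004Q, supply P = 6 + 0.01Q.
Competitive equilibrium: 57 − 0.004Q = 6 + 0.01Q → Q* = 3642.85714, P* = 42.42857.
At Q = 1408: demand price = 57 − 0.004·1408 = 51.368; supply price = 6 + 0.01·1408 = 20.08.
ΔQ = 3642.85714 − 1408 = 2234.85714; wedge = 51.368 − 20.08 = 31.288.
Welfare loss = ½ × 2234.85714 × 31.288 = €34962.11 thousand.

€34962.11 thousand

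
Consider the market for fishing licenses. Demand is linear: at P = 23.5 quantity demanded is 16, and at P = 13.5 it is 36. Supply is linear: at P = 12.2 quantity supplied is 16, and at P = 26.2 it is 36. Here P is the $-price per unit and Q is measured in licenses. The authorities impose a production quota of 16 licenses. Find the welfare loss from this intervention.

Demand slope = (13.5 − 23.5)/(36 − 16) = −0.5, so P = 31.5 − 0.5Q.
Supply slope = (26.2 − 12.2)/(36 − 16) = 0.7, so P = 1 + 0.7Q.
Competitive equilibrium: 31.5 − 0.5Q = 1 + 0.7Q → Q* = 25.4167, P* = 18.7917.
At Q = 16: demand price = 31.5 − 0.5·16 = 23.5; supply price = 1 + 0.7·16 = 12.2.
ΔQ = 25.4167 − 16 = 9.4167; wedge = 23.5 − 12.2 = 11.3.
DWL = ½ × 9.4167 × 11.3 = $53.20.

$53.20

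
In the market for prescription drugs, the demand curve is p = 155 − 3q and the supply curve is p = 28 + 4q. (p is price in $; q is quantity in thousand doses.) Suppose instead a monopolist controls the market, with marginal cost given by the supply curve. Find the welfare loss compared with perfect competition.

$103.69 thousand

Competitive equilibrium: 155 − 3q = 28 + 4q → q* = 18.1429, p* = 100.5714.
Marginal revenue: MR = 155 − 6q. Set MR = MC: 155 − 6q = 28 + 4q → q_m = 12.7.
Price p_m = 155 − 3·12.7 = 116.9; MC(q_m) = 28 + 4·12.7 = 78.8.
Competitive q* = 18.1429, so Δq = 5.4429; wedge = 116.9 − 78.8 = 38.1.
The triangle = ½ × 5.4429 × 38.1 = $103.69 thousand.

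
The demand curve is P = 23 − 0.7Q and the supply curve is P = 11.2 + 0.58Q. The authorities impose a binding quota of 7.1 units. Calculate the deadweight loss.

Competitive equilibrium: 23 − 0.7Q = 11.2 + 0.58Q → Q* = 9.2188, P* = 16.5469.
At Q = 7.1: demand price = 23 − 0.7·7.1 = 18.03; supply price = 11.2 + 0.58·7.1 = 15.318.
ΔQ = 9.2188 − 7.1 = 2.1188; wedge = 18.03 − 15.318 = 2.712.
The triangle = ½ × 2.1188 × 2.712 = 2.87.

2.87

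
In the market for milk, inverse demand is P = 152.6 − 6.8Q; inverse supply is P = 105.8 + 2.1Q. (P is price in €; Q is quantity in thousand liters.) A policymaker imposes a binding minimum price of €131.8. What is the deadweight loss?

Competitive equilibrium: 152.6 − 6.8Q = 105.8 + 2.1Q → Q* = 5.2584, P* = 116.8427.
At the floor P = 131.8, quantity demanded = (152.6 − 131.8)/6.8 = 3.0588.
Sellers' marginal cost at Q' = 3.0588: 105.8 + 2.1·3.0588 = 112.2235.
ΔQ = 5.2584 − 3.0588 = 2.1996; wedge = 131.8 − 112.2235 = 19.5765.
Welfare loss = ½ × 2.1996 × 19.5765 = €21.53 thousand.

€21.53 thousand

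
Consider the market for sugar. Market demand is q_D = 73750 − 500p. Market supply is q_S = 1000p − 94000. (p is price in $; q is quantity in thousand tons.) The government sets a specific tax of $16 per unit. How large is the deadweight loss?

In inverse form: demand p = 147.5 − 0.002q, supply p = 94 + 0.001q.
Competitive equilibrium: 147.5 − 0.002q = 94 + 0.001q → q* = 17833.3333, p* = 111.8333.
With the tax, the buyer price exceeds the seller price by 16: (147.5 − 0.002q) − (94 + 0.001q) = 16 → q' = 12500.
Δq = 17833.3333 − 12500 = 5333.3333; the wedge equals the tax, 16.
Welfare loss = ½ × 5333.3333 × 16 = $42666.67 thousand.

$42666.67 thousand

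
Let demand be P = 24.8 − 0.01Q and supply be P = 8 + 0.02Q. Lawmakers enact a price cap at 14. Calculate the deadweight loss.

1014

Competitive equilibrium: 24.8 − 0.01Q = 8 + 0.02Q → Q* = 560, P* = 19.2.
At the ceiling P = 14, quantity supplied = (14 − 8)/0.02 = 300.
Willingness to pay at Q' = 300: 24.8 − 0.01·300 = 21.8.
ΔQ = 560 − 300 = 260; wedge = 21.8 − 14 = 7.8.
The triangle = ½ × 260 × 7.8 = 1014.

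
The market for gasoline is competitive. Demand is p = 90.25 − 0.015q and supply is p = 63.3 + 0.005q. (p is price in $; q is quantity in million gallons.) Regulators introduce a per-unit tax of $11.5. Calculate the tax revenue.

Competitive equilibrium: 90.25 − 0.015q = 63.3 + 0.005q → q* = 1347.5, p* = 70.0375.
With the tax, the buyer price exceeds the seller price by 11.5: (90.25 − 0.015q) − (63.3 + 0.005q) = 11.5 → q' = 772.5.
Tax revenue = 11.5 × 772.5 = $8883.75 million.

$8883.75 million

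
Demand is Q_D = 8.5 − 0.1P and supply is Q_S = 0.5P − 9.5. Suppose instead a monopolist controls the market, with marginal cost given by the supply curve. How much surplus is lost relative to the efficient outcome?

In inverse form: demand P = 85 − 10Q, supply P = 19 + 2Q.
Competitive equilibrium: 85 − 10Q = 19 + 2Q → Q* = 5.5, P* = 30.
Marginal revenue: MR = 85 − 20Q. Set MR = MC: 85 − 20Q = 19 + 2Q → Q_m = 3.
Price P_m = 85 − 10·3 = 55; MC(Q_m) = 19 + 2·3 = 25.
Competitive Q* = 5.5, so ΔQ = 2.5; wedge = 55 − 25 = 30.
Welfare loss = ½ × 2.5 × 30 = 37.50.

37.50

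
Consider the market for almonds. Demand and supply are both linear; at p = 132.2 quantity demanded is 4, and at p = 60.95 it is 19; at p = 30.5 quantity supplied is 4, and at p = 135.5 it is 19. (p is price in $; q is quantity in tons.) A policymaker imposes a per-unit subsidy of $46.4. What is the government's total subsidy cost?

$770.44

Demand slope = (60.95 − 132.2)/(19 − 4) = −4.75, so p = 151.2 − 4.75q.
Supply slope = (135.5 − 30.5)/(19 − 4) = 7, so p = 2.5 + 7q.
Competitive equilibrium: 151.2 − 4.75q = 2.5 + 7q → q* = 12.6553, p* = 91.0872.
The subsidy lowers effective supply by 46.4: p = 7q − 43.9.
New quantity: 151.2 − 4.75q = 7q − 43.9 → q' = 16.6043.
Total subsidy cost = 46.4 × 16.6043 = $770.44.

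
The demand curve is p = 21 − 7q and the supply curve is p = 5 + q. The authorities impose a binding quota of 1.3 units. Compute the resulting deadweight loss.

1.96

Competitive equilibrium: 21 − 7q = 5 + q → q* = 2, p* = 7.
At q = 1.3: demand price = 21 − 7·1.3 = 11.9; supply price = 5 + 1·1.3 = 6.3.
Δq = 2 − 1.3 = 0.7; wedge = 11.9 − 6.3 = 5.6.
DWL = ½ × 0.7 × 5.6 = 1.96.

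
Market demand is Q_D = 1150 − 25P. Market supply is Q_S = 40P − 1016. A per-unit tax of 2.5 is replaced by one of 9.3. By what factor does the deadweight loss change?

13.8384

In inverse form: demand P = 46 − 0.04Q, supply P = 25.4 + 0.025Q.
Competitive equilibrium: 46 − 0.04Q = 25.4 + 0.025Q → Q* = 316.9231, P* = 33.3231.
For a per-unit tax t: ΔQ = t/0.065, so DWL = ½·t·(t/0.065) = t²/0.13.
At t = 2.5: DWL = 48.077. At t = 9.3: DWL = 665.308.
Ratio = (9.3/2.5)² = 13.8384.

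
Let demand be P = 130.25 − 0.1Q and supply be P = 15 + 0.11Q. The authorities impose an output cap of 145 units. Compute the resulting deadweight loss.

Competitive equilibrium: 130.25 − 0.1Q = 15 + 0.11Q → Q* = 548.8095, P* = 75.369.
At Q = 145: demand price = 130.25 − 0.1·145 = 115.75; supply price = 15 + 0.11·145 = 30.95.
ΔQ = 548.8095 − 145 = 403.8095; wedge = 115.75 − 30.95 = 84.8.
Deadweight loss = ½ × 403.8095 × 84.8 = 17121.52.

17121.52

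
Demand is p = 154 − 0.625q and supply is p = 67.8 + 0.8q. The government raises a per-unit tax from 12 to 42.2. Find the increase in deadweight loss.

574.33

Competitive equilibrium: 154 − 0.625q = 67.8 + 0.8q → q* = 60.4912, p* = 116.193.
For a per-unit tax t: Δq = t/1.425, so DWL = ½·t·(t/1.425) = t²/2.85.
At t = 12: DWL = 50.526. At t = 42.2: DWL = 624.856.
Increase = 624.856 − 50.526 = 574.33.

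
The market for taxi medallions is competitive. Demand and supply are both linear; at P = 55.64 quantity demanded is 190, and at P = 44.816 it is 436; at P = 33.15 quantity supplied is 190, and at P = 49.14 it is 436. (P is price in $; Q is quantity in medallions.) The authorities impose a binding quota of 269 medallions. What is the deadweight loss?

$883.61

Demand slope = (44.816 − 55.64)/(436 − 190) = −0.044, so P = 64 − 0.044Q.
Supply slope = (49.14 − 33.15)/(436 − 190) = 0.065, so P = 20.8 + 0.065Q.
Competitive equilibrium: 64 − 0.044Q = 20.8 + 0.065Q → Q* = 396.3303, P* = 46.5615.
At Q = 269: demand price = 64 − 0.044·269 = 52.164; supply price = 20.8 + 0.065·269 = 38.285.
ΔQ = 396.3303 − 269 = 127.3303; wedge = 52.164 − 38.285 = 13.879.
Welfare loss = ½ × 127.3303 × 13.879 = $883.61.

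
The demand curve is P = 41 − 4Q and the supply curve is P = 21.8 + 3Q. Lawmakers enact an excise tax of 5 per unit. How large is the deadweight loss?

Competitive equilibrium: 41 − 4Q = 21.8 + 3Q → Q* = 2.7429, P* = 30.0286.
With the tax, the buyer price exceeds the seller price by 5: (41 − 4Q) − (21.8 + 3Q) = 5 → Q' = 2.0286.
ΔQ = 2.7429 − 2.0286 = 0.7143; the wedge equals the tax, 5.
DWL = ½ × 0.7143 × 5 = 1.79.

1.79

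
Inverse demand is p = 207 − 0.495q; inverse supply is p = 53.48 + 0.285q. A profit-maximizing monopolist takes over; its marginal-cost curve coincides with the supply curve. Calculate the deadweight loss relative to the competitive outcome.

2277.17

Competitive equilibrium: 207 − 0.495q = 53.48 + 0.285q → q* = 196.8205, p* = 109.5738.
Marginal revenue: MR = 207 − 0.99q. Set MR = MC: 207 − 0.99q = 53.48 + 0.285q → q_m = 120.4078.
Price p_m = 207 − 0.495·120.4078 = 147.3981; MC(q_m) = 53.48 + 0.285·120.4078 = 87.7962.
Competitive q* = 196.8205, so Δq = 76.4127; wedge = 147.3981 − 87.7962 = 59.6019.
The triangle = ½ × 76.4127 × 59.6019 = 2277.17.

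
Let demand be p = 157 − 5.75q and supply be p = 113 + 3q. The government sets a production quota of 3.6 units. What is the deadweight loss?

Competitive equilibrium: 157 − 5.75q = 113 + 3q → q* = 5.0286, p* = 128.0857.
At q = 3.6: demand price = 157 − 5.75·3.6 = 136.3; supply price = 113 + 3·3.6 = 123.8.
Δq = 5.0286 − 3.6 = 1.4286; wedge = 136.3 − 123.8 = 12.5.
Deadweight loss = ½ × 1.4286 × 12.5 = 8.93.

8.93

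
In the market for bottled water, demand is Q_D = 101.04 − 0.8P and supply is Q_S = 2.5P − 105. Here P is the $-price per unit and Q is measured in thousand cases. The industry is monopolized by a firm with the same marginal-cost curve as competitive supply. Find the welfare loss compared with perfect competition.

$400.10 thousand

In inverse form: demand P = 126.3 − 1.25Q, supply P = 42 + 0.4Q.
Competitive equilibrium: 126.3 − 1.25Q = 42 + 0.4Q → Q* = 51.0909, P* = 62.4364.
Marginal revenue: MR = 126.3 − 2.5Q. Set MR = MC: 126.3 − 2.5Q = 42 + 0.4Q → Q_m = 29.069.
Price P_m = 126.3 − 1.25·29.069 = 89.9638; MC(Q_m) = 42 + 0.4·29.069 = 53.6276.
Competitive Q* = 51.0909, so ΔQ = 22.0219; wedge = 89.9638 − 53.6276 = 36.3362.
The triangle = ½ × 22.0219 × 36.3362 = $400.10 thousand.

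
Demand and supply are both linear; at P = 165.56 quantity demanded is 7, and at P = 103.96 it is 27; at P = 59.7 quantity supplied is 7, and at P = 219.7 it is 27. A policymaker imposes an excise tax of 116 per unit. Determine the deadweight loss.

Demand slope = (103.96 − 165.56)/(27 − 7) = −3.08, so P = 187.12 − 3.08Q.
Supply slope = (219.7 − 59.7)/(27 − 7) = 8, so P = 3.7 + 8Q.
Competitive equilibrium: 187.12 − 3.08Q = 3.7 + 8Q → Q* = 16.55415, P* = 136.13321.
With the tax, the buyer price exceeds the seller price by 116: (187.12 − 3.08Q) − (3.7 + 8Q) = 116 → Q' = 6.08484.
ΔQ = 16.55415 − 6.08484 = 10.46931; the wedge equals the tax, 116.
Deadweight loss = ½ × 10.46931 × 116 = 607.22.

607.22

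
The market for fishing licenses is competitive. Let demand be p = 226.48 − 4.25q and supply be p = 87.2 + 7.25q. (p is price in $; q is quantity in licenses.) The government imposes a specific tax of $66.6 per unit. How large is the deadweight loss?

Competitive equilibrium: 226.48 − 4.25q = 87.2 + 7.25q → q* = 12.1113, p* = 175.007.
With the tax, the buyer price exceeds the seller price by 66.6: (226.48 − 4.25q) − (87.2 + 7.25q) = 66.6 → q' = 6.32.
Δq = 12.1113 − 6.32 = 5.7913; the wedge equals the tax, 66.6.
DWL = ½ × 5.7913 × 66.6 = $192.85.

$192.85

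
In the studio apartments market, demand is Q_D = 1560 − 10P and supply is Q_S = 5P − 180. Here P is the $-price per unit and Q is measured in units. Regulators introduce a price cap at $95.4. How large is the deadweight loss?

In inverse form: demand P = 156 − 0.1Q, supply P = 36 + 0.2Q.
Competitive equilibrium: 156 − 0.1Q = 36 + 0.2Q → Q* = 400, P* = 116.
At the ceiling P = 95.4, quantity supplied = (95.4 − 36)/0.2 = 297.
Willingness to pay at Q' = 297: 156 − 0.1·297 = 126.3.
ΔQ = 400 − 297 = 103; wedge = 126.3 − 95.4 = 30.9.
DWL = ½ × 103 × 30.9 = $1591.35.

$1591.35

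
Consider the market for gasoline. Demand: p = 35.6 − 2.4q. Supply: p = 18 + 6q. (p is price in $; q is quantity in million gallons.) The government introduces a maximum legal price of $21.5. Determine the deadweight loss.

$9.60 million

Competitive equilibrium: 35.6 − 2.4q = 18 + 6q → q* = 2.0952, p* = 30.5714.
At the ceiling p = 21.5, quantity supplied = (21.5 − 18)/6 = 0.5833.
Willingness to pay at q' = 0.5833: 35.6 − 2.4·0.5833 = 34.2001.
Δq = 2.0952 − 0.5833 = 1.5119; wedge = 34.2001 − 21.5 = 12.7001.
Welfare loss = ½ × 1.5119 × 12.7001 = $9.60 million.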